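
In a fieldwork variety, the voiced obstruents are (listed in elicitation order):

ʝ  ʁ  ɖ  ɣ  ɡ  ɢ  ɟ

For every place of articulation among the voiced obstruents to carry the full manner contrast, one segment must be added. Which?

/ʐ/

Stop: /ɖ/ (retroflex), /ɟ/ (palatal), /ɡ/ (velar), /ɢ/ (uvular).
Fricative: /ʝ/ (palatal), /ɣ/ (velar), /ʁ/ (uvular).
The retroflex row has no fricative member, so the gap is the retroflex fricative /ʐ/.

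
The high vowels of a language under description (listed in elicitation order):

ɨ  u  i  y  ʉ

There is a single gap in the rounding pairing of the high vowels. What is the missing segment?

front: unrounded /i/, rounded /y/.
central: unrounded /ɨ/, rounded /ʉ/.
back: unrounded —, rounded /u/.
The back row has no unrounded member, so the gap is the back unrounded vowel /ɯ/.

/ɯ/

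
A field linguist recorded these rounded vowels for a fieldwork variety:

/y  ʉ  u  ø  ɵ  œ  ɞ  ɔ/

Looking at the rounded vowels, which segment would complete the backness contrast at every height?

high: front /y/, central /ʉ/, back /u/.
high-mid: front /ø/, central /ɵ/, back —.
low-mid: front /œ/, central /ɞ/, back /ɔ/.
The high-mid row has no back member, so the gap is the high-mid back rounded vowel /o/.

/o/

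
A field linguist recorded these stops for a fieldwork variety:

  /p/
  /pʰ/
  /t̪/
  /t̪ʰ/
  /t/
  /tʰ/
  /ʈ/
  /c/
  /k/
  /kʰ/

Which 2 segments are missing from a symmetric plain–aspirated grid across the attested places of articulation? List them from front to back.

bilabial: plain /p/, aspirated /pʰ/.
dental: plain /t̪/, aspirated /t̪ʰ/.
alveolar: plain /t/, aspirated /tʰ/.
retroflex: plain /ʈ/, aspirated —.
palatal: plain /c/, aspirated —.
velar: plain /k/, aspirated /kʰ/.
Gaps, from front to back: retroflex lacks aspirated (/ʈʰ/); palatal lacks aspirated (/cʰ/).

/ʈʰ/, /cʰ/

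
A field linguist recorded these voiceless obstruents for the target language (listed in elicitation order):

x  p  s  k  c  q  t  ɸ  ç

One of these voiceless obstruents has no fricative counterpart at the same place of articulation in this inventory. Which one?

Bilabial: /p/ ~ /ɸ/
Alveolar: /t/ ~ /s/
Palatal: /c/ ~ /ç/
Velar: /k/ ~ /x/
Uvular: only /q/ (stop); no fricative partner.
So /q/ is the unpaired segment.

/q/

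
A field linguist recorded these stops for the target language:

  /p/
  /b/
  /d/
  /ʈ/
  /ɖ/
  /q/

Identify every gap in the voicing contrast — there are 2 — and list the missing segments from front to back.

Voiceless: /p/ (bilabial), /ʈ/ (retroflex), /q/ (uvular).
Voiced: /b/ (bilabial), /d/ (alveolar), /ɖ/ (retroflex).
Gaps, from front to back: alveolar lacks voiceless (/t/); uvular lacks voiced (/ɢ/).

/t/, /ɢ/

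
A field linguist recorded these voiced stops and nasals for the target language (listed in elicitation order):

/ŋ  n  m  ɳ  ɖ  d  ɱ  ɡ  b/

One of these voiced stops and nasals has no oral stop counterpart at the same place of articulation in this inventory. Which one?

/ɱ/

Bilabial: /b/ ~ /m/
Alveolar: /d/ ~ /n/
Retroflex: /ɖ/ ~ /ɳ/
Velar: /ɡ/ ~ /ŋ/
Labiodental: only /ɱ/ (nasal); no oral stop partner.
So /ɱ/ is the unpaired segment.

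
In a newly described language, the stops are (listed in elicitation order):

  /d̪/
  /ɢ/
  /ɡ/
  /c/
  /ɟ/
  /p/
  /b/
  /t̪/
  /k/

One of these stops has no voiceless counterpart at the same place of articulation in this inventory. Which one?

/ɢ/

Bilabial: /p/ ~ /b/
Dental: /t̪/ ~ /d̪/
Palatal: /c/ ~ /ɟ/
Velar: /k/ ~ /ɡ/
Uvular: only /ɢ/ (voiced); no voiceless partner.
So /ɢ/ is the unpaired segment.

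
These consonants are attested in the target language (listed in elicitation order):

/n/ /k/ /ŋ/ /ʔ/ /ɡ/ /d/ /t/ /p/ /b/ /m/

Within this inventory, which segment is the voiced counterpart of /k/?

/ɡ/

/k/ is a voiceless velar stop.
The voiced counterpart is a voiced velar stop — in this inventory, /ɡ/.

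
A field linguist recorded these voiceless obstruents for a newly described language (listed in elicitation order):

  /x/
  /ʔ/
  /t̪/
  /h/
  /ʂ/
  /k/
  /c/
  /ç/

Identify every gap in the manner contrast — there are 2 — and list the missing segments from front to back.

/θ/, /ʈ/

place of articulation  stop      fricative
dental            t̪        —       
retroflex         —         ʂ       
palatal           c         ç       
velar             k         x       
glottal           ʔ         h       
Gaps, from front to back: dental lacks fricative (/θ/); retroflex lacks stop (/ʈ/).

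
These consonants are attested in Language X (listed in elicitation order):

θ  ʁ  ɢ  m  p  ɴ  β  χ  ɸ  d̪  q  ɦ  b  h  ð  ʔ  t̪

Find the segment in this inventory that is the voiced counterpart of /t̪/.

/t̪/ is a voiceless dental stop.
The voiced counterpart is a voiced dental stop — in this inventory, /d̪/.

/d̪/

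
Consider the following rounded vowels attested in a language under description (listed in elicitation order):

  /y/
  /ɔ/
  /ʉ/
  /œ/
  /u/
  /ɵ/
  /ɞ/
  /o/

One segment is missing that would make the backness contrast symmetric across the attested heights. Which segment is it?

/ø/

high: front /y/, central /ʉ/, back /u/.
high-mid: front —, central /ɵ/, back /o/.
low-mid: front /œ/, central /ɞ/, back /ɔ/.
The high-mid row has no front member, so the gap is the high-mid front rounded vowel /ø/.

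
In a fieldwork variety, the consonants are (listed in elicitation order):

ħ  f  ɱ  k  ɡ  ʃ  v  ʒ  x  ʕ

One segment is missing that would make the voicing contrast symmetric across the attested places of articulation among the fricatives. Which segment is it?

/ɣ/

labiodental: voiceless /f/, voiced /v/.
postalveolar: voiceless /ʃ/, voiced /ʒ/.
velar: voiceless /x/, voiced —.
pharyngeal: voiceless /ħ/, voiced /ʕ/.
The velar row has no voiced member, so the gap is the voiced velar fricative /ɣ/.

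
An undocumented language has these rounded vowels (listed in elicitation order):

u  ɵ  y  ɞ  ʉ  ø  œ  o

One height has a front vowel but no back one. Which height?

low-mid

Front: /y/ (high), /ø/ (high-mid), /œ/ (low-mid).
Central: /ʉ/ (high), /ɵ/ (high-mid), /ɞ/ (low-mid).
Back: /u/ (high), /o/ (high-mid).
Every height has a back member except low-mid, where /ɔ/ would be expected.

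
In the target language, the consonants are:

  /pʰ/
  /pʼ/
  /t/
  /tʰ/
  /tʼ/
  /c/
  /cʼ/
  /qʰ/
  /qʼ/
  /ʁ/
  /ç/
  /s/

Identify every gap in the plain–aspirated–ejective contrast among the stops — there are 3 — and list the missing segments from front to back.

/p/, /cʰ/, /q/

bilabial: plain —, aspirated /pʰ/, ejective /pʼ/.
alveolar: plain /t/, aspirated /tʰ/, ejective /tʼ/.
palatal: plain /c/, aspirated —, ejective /cʼ/.
uvular: plain —, aspirated /qʰ/, ejective /qʼ/.
Gaps, from front to back: bilabial lacks plain (/p/); palatal lacks aspirated (/cʰ/); uvular lacks plain (/q/).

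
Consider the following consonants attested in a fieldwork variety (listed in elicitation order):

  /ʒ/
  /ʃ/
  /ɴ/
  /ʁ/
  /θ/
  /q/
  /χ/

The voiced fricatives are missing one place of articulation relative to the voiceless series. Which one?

dental

place of articulation  voiceless  voiced  
dental            θ         —       
postalveolar      ʃ         ʒ       
uvular            χ         ʁ       
Every place of articulation has a voiced member except dental, where /ð/ would be expected.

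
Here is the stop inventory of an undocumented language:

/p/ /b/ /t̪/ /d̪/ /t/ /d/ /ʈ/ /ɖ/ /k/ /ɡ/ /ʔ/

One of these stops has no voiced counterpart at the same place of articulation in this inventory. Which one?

/ʔ/

Bilabial: /p/ ~ /b/
Dental: /t̪/ ~ /d̪/
Alveolar: /t/ ~ /d/
Retroflex: /ʈ/ ~ /ɖ/
Velar: /k/ ~ /ɡ/
Glottal: only /ʔ/ (voiceless); no voiced partner.
So /ʔ/ is the unpaired segment.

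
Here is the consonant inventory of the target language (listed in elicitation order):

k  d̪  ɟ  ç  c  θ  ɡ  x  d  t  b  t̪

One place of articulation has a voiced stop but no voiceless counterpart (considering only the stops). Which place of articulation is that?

bilabial

Voiceless: /t̪/ (dental), /t/ (alveolar), /c/ (palatal), /k/ (velar).
Voiced: /b/ (bilabial), /d̪/ (dental), /d/ (alveolar), /ɟ/ (palatal), /ɡ/ (velar).
Every place of articulation has a voiceless member except bilabial, where /p/ would be expected.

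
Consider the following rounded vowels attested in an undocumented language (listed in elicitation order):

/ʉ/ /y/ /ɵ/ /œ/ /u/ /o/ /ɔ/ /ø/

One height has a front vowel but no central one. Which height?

height            front     central   back    
high              y         ʉ         u       
high-mid          ø         ɵ         o       
low-mid           œ         —         ɔ       
Every height has a central member except low-mid, where /ɞ/ would be expected.

low-mid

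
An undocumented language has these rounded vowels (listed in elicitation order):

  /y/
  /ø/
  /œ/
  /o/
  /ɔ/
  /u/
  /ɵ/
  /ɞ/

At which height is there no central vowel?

Front: /y/ (high), /ø/ (high-mid), /œ/ (low-mid).
Central: /ɵ/ (high-mid), /ɞ/ (low-mid).
Back: /u/ (high), /o/ (high-mid), /ɔ/ (low-mid).
Every height has a central member except high, where /ʉ/ would be expected.

high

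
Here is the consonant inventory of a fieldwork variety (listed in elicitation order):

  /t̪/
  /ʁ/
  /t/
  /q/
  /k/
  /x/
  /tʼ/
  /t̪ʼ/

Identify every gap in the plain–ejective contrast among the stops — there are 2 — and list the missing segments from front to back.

/kʼ/, /qʼ/

place of articulation  plain     ejective
dental            t̪        t̪ʼ     
alveolar          t         tʼ      
velar             k         —       
uvular            q         —       
Gaps, from front to back: velar lacks ejective (/kʼ/); uvular lacks ejective (/qʼ/).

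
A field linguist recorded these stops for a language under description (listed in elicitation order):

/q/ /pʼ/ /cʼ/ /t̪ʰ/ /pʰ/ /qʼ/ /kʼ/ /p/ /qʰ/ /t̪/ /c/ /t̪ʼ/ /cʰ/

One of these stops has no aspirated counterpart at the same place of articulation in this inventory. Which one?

/kʼ/

Bilabial: /p/ ~ /pʰ/ ~ /pʼ/
Dental: /t̪/ ~ /t̪ʰ/ ~ /t̪ʼ/
Palatal: /c/ ~ /cʰ/ ~ /cʼ/
Uvular: /q/ ~ /qʰ/ ~ /qʼ/
Velar: only /kʼ/ (ejective); no aspirated partner.
So /kʼ/ is the unpaired segment.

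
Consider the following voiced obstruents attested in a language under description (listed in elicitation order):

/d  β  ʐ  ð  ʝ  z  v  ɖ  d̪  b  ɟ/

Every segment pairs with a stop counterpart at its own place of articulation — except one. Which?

Bilabial: /b/ ~ /β/
Dental: /d̪/ ~ /ð/
Alveolar: /d/ ~ /z/
Retroflex: /ɖ/ ~ /ʐ/
Palatal: /ɟ/ ~ /ʝ/
Labiodental: only /v/ (fricative); no stop partner.
So /v/ is the unpaired segment.

/v/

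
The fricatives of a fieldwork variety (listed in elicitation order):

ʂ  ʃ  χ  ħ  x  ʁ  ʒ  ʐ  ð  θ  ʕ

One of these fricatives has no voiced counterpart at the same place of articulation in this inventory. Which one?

/x/

Dental: /θ/ ~ /ð/
Postalveolar: /ʃ/ ~ /ʒ/
Retroflex: /ʂ/ ~ /ʐ/
Uvular: /χ/ ~ /ʁ/
Pharyngeal: /ħ/ ~ /ʕ/
Velar: only /x/ (voiceless); no voiced partner.
So /x/ is the unpaired segment.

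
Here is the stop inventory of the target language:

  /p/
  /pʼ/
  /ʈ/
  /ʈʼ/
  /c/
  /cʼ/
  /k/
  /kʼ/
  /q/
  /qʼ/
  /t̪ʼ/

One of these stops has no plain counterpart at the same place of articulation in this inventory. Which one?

/t̪ʼ/

Bilabial: /p/ ~ /pʼ/
Retroflex: /ʈ/ ~ /ʈʼ/
Palatal: /c/ ~ /cʼ/
Velar: /k/ ~ /kʼ/
Uvular: /q/ ~ /qʼ/
Dental: only /t̪ʼ/ (ejective); no plain partner.
So /t̪ʼ/ is the unpaired segment.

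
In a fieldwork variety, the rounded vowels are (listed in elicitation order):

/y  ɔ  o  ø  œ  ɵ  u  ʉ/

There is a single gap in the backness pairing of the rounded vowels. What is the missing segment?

/ɞ/

height            front     central   back    
high              y         ʉ         u       
high-mid          ø         ɵ         o       
low-mid           œ         —         ɔ       
The low-mid row has no central member, so the gap is the low-mid central rounded vowel /ɞ/.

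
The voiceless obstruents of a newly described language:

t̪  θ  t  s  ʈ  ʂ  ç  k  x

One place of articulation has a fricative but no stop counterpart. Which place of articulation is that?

dental: stop /t̪/, fricative /θ/.
alveolar: stop /t/, fricative /s/.
retroflex: stop /ʈ/, fricative /ʂ/.
palatal: stop —, fricative /ç/.
velar: stop /k/, fricative /x/.
Every place of articulation has a stop member except palatal, where /c/ would be expected.

palatal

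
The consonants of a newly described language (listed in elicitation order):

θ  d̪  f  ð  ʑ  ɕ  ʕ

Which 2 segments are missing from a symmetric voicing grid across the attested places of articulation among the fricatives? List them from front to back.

Voiceless: /f/ (labiodental), /θ/ (dental), /ɕ/ (alveolo-palatal).
Voiced: /ð/ (dental), /ʑ/ (alveolo-palatal), /ʕ/ (pharyngeal).
Gaps, from front to back: labiodental lacks voiced (/v/); pharyngeal lacks voiceless (/ħ/).

/v/, /ħ/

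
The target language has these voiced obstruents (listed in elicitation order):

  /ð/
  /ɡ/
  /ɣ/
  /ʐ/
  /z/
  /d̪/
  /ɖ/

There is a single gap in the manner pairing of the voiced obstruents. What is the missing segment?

/d/

dental: stop /d̪/, fricative /ð/.
alveolar: stop —, fricative /z/.
retroflex: stop /ɖ/, fricative /ʐ/.
velar: stop /ɡ/, fricative /ɣ/.
The alveolar row has no stop member, so the gap is the alveolar stop /d/.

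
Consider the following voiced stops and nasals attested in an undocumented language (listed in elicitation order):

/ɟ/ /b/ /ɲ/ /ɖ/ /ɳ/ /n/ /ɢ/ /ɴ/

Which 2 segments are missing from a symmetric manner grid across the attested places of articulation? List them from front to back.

/m/, /d/

place of articulation  oral stop  nasal   
bilabial          b         —       
alveolar          —         n       
retroflex         ɖ         ɳ       
palatal           ɟ         ɲ       
uvular            ɢ         ɴ       
Gaps, from front to back: bilabial lacks nasal (/m/); alveolar lacks oral stop (/d/).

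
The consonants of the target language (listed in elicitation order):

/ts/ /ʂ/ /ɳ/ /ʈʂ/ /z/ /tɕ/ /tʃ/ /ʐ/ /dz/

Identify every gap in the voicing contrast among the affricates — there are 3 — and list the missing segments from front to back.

/dʒ/, /ɖʐ/, /dʑ/

alveolar: voiceless /ts/, voiced /dz/.
postalveolar: voiceless /tʃ/, voiced —.
retroflex: voiceless /ʈʂ/, voiced —.
alveolo-palatal: voiceless /tɕ/, voiced —.
Gaps, from front to back: postalveolar lacks voiced (/dʒ/); retroflex lacks voiced (/ɖʐ/); alveolo-palatal lacks voiced (/dʑ/).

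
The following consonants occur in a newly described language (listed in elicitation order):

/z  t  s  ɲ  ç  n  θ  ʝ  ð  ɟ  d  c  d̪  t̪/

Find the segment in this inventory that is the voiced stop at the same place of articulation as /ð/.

/d̪/

/ð/ is a voiced dental fricative.
The voiced stop at the same place is a voiced dental stop — in this inventory, /d̪/.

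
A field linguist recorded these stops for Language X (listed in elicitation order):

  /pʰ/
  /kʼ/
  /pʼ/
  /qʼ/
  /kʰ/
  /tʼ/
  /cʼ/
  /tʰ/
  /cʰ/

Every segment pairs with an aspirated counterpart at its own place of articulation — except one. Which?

/qʼ/

Bilabial: /pʰ/ ~ /pʼ/
Alveolar: /tʰ/ ~ /tʼ/
Palatal: /cʰ/ ~ /cʼ/
Velar: /kʰ/ ~ /kʼ/
Uvular: only /qʼ/ (ejective); no aspirated partner.
So /qʼ/ is the unpaired segment.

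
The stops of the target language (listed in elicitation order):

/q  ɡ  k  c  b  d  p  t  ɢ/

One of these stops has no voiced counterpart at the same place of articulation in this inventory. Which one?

Bilabial: /p/ ~ /b/
Alveolar: /t/ ~ /d/
Velar: /k/ ~ /ɡ/
Uvular: /q/ ~ /ɢ/
Palatal: only /c/ (voiceless); no voiced partner.
So /c/ is the unpaired segment.

/c/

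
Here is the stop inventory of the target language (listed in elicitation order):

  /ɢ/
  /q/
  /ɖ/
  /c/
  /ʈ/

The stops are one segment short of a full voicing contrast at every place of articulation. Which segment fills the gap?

place of articulation  voiceless  voiced  
retroflex         ʈ         ɖ       
palatal           c         —       
uvular            q         ɢ       
The palatal row has no voiced member, so the gap is the voiced palatal stop /ɟ/.

/ɟ/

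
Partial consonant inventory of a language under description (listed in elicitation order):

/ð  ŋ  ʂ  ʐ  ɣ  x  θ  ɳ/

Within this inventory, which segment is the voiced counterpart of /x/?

/x/ is a voiceless velar fricative.
The voiced counterpart is a voiced velar fricative — in this inventory, /ɣ/.

/ɣ/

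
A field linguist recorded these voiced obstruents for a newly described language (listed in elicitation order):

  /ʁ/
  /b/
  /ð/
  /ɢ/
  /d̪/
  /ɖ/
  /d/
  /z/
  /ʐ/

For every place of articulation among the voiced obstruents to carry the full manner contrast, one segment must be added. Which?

/β/

bilabial: stop /b/, fricative —.
dental: stop /d̪/, fricative /ð/.
alveolar: stop /d/, fricative /z/.
retroflex: stop /ɖ/, fricative /ʐ/.
uvular: stop /ɢ/, fricative /ʁ/.
The bilabial row has no fricative member, so the gap is the bilabial fricative /β/.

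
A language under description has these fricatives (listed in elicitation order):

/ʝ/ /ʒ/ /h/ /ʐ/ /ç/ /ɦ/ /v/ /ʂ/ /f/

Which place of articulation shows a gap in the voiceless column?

postalveolar

labiodental: voiceless /f/, voiced /v/.
postalveolar: voiceless —, voiced /ʒ/.
retroflex: voiceless /ʂ/, voiced /ʐ/.
palatal: voiceless /ç/, voiced /ʝ/.
glottal: voiceless /h/, voiced /ɦ/.
Every place of articulation has a voiceless member except postalveolar, where /ʃ/ would be expected.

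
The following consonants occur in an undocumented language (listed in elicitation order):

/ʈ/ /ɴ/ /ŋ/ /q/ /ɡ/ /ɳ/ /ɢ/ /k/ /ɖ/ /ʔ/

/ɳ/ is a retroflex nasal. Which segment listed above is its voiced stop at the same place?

The voiced stop at the same place is a voiced retroflex stop — in this inventory, /ɖ/.

/ɖ/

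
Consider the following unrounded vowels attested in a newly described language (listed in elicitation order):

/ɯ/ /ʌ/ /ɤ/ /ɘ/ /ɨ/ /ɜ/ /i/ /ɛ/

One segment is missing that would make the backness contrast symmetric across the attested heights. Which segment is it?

/e/

height            front     central   back    
high              i         ɨ         ɯ       
high-mid          —         ɘ         ɤ       
low-mid           ɛ         ɜ         ʌ       
The high-mid row has no front member, so the gap is the high-mid front unrounded vowel /e/.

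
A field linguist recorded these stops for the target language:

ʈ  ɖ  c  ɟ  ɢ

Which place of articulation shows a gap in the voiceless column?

uvular

Voiceless: /ʈ/ (retroflex), /c/ (palatal).
Voiced: /ɖ/ (retroflex), /ɟ/ (palatal), /ɢ/ (uvular).
Every place of articulation has a voiceless member except uvular, where /q/ would be expected.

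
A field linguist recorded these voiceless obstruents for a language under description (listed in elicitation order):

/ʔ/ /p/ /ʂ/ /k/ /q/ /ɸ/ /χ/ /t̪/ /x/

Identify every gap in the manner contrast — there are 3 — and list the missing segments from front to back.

/θ/, /ʈ/, /h/

bilabial: stop /p/, fricative /ɸ/.
dental: stop /t̪/, fricative —.
retroflex: stop —, fricative /ʂ/.
velar: stop /k/, fricative /x/.
uvular: stop /q/, fricative /χ/.
glottal: stop /ʔ/, fricative —.
Gaps, from front to back: dental lacks fricative (/θ/); retroflex lacks stop (/ʈ/); glottal lacks fricative (/h/).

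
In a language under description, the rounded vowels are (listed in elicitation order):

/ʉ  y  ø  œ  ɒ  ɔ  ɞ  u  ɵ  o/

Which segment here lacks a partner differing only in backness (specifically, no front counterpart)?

High: /y/ ~ /ʉ/ ~ /u/
High-mid: /ø/ ~ /ɵ/ ~ /o/
Low-mid: /œ/ ~ /ɞ/ ~ /ɔ/
Low: only /ɒ/ (back); no front partner.
So /ɒ/ is the unpaired segment.

/ɒ/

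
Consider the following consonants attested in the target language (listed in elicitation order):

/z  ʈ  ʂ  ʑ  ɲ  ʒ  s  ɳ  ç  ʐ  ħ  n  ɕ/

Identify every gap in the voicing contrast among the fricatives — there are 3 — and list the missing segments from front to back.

/ʃ/, /ʝ/, /ʕ/

alveolar: voiceless /s/, voiced /z/.
postalveolar: voiceless —, voiced /ʒ/.
retroflex: voiceless /ʂ/, voiced /ʐ/.
alveolo-palatal: voiceless /ɕ/, voiced /ʑ/.
palatal: voiceless /ç/, voiced —.
pharyngeal: voiceless /ħ/, voiced —.
Gaps, from front to back: postalveolar lacks voiceless (/ʃ/); palatal lacks voiced (/ʝ/); pharyngeal lacks voiced (/ʕ/).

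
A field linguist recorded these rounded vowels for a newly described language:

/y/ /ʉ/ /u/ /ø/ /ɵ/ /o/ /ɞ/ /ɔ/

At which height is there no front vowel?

low-mid

Front: /y/ (high), /ø/ (high-mid).
Central: /ʉ/ (high), /ɵ/ (high-mid), /ɞ/ (low-mid).
Back: /u/ (high), /o/ (high-mid), /ɔ/ (low-mid).
Every height has a front member except low-mid, where /œ/ would be expected.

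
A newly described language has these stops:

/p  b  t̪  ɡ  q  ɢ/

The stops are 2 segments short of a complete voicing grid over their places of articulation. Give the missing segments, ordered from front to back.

/d̪/, /k/

bilabial: voiceless /p/, voiced /b/.
dental: voiceless /t̪/, voiced —.
velar: voiceless —, voiced /ɡ/.
uvular: voiceless /q/, voiced /ɢ/.
Gaps, from front to back: dental lacks voiced (/d̪/); velar lacks voiceless (/k/).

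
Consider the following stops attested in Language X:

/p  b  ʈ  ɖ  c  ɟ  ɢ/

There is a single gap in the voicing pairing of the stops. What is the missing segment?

place of articulation  voiceless  voiced  
bilabial          p         b       
retroflex         ʈ         ɖ       
palatal           c         ɟ       
uvular            —         ɢ       
The uvular row has no voiceless member, so the gap is the voiceless uvular stop /q/.

/q/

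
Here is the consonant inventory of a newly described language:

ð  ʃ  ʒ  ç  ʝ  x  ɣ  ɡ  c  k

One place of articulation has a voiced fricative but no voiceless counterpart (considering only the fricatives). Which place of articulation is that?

dental

Voiceless: /ʃ/ (postalveolar), /ç/ (palatal), /x/ (velar).
Voiced: /ð/ (dental), /ʒ/ (postalveolar), /ʝ/ (palatal), /ɣ/ (velar).
Every place of articulation has a voiceless member except dental, where /θ/ would be expected.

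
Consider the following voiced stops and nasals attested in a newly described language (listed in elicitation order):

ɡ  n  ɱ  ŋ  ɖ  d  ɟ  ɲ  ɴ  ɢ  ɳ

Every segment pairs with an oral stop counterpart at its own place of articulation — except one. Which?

/ɱ/

Alveolar: /d/ ~ /n/
Retroflex: /ɖ/ ~ /ɳ/
Palatal: /ɟ/ ~ /ɲ/
Velar: /ɡ/ ~ /ŋ/
Uvular: /ɢ/ ~ /ɴ/
Labiodental: only /ɱ/ (nasal); no oral stop partner.
So /ɱ/ is the unpaired segment.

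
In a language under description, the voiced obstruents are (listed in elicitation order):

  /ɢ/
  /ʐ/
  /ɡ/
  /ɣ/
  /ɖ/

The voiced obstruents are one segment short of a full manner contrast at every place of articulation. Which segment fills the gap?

/ʁ/

retroflex: stop /ɖ/, fricative /ʐ/.
velar: stop /ɡ/, fricative /ɣ/.
uvular: stop /ɢ/, fricative —.
The uvular row has no fricative member, so the gap is the uvular fricative /ʁ/.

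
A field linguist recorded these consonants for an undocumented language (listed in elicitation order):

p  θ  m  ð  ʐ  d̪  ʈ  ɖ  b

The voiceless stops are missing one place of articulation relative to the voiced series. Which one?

Voiceless: /p/ (bilabial), /ʈ/ (retroflex).
Voiced: /b/ (bilabial), /d̪/ (dental), /ɖ/ (retroflex).
Every place of articulation has a voiceless member except dental, where /t̪/ would be expected.

dental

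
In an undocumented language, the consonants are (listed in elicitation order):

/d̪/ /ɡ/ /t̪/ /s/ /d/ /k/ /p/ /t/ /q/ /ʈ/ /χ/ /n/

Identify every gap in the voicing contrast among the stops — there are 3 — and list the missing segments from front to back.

place of articulation  voiceless  voiced  
bilabial          p         —       
dental            t̪        d̪      
alveolar          t         d       
retroflex         ʈ         —       
velar             k         ɡ       
uvular            q         —       
Gaps, from front to back: bilabial lacks voiced (/b/); retroflex lacks voiced (/ɖ/); uvular lacks voiced (/ɢ/).

/b/, /ɖ/, /ɢ/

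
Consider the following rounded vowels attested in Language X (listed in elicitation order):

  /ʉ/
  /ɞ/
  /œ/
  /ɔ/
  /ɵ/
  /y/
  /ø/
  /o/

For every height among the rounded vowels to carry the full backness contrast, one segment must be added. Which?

/u/

high: front /y/, central /ʉ/, back —.
high-mid: front /ø/, central /ɵ/, back /o/.
low-mid: front /œ/, central /ɞ/, back /ɔ/.
The high row has no back member, so the gap is the high back rounded vowel /u/.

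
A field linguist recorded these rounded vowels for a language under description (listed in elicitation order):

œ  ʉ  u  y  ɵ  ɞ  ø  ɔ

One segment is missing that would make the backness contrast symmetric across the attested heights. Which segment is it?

/o/

height            front     central   back    
high              y         ʉ         u       
high-mid          ø         ɵ         —       
low-mid           œ         ɞ         ɔ       
The high-mid row has no back member, so the gap is the high-mid back rounded vowel /o/.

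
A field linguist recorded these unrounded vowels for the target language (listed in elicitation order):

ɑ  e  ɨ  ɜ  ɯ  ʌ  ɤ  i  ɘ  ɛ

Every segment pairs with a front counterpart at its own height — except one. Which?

/ɑ/

High: /i/ ~ /ɨ/ ~ /ɯ/
High-mid: /e/ ~ /ɘ/ ~ /ɤ/
Low-mid: /ɛ/ ~ /ɜ/ ~ /ʌ/
Low: only /ɑ/ (back); no front partner.
So /ɑ/ is the unpaired segment.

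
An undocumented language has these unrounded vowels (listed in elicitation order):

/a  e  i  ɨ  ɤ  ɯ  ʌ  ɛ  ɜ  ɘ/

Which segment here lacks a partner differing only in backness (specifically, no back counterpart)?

High: /i/ ~ /ɨ/ ~ /ɯ/
High-mid: /e/ ~ /ɘ/ ~ /ɤ/
Low-mid: /ɛ/ ~ /ɜ/ ~ /ʌ/
Low: only /a/ (front); no back partner.
So /a/ is the unpaired segment.

/a/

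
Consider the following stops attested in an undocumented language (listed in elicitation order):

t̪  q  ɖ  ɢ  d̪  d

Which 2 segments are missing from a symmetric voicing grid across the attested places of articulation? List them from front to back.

Voiceless: /t̪/ (dental), /q/ (uvular).
Voiced: /d̪/ (dental), /d/ (alveolar), /ɖ/ (retroflex), /ɢ/ (uvular).
Gaps, from front to back: alveolar lacks voiceless (/t/); retroflex lacks voiceless (/ʈ/).

/t/, /ʈ/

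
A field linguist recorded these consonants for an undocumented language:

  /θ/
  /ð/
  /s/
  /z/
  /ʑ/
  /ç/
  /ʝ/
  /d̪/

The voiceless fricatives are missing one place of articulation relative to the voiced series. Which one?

place of articulation  voiceless  voiced  
dental            θ         ð       
alveolar          s         z       
alveolo-palatal   —         ʑ       
palatal           ç         ʝ       
Every place of articulation has a voiceless member except alveolo-palatal, where /ɕ/ would be expected.

alveolo-palatal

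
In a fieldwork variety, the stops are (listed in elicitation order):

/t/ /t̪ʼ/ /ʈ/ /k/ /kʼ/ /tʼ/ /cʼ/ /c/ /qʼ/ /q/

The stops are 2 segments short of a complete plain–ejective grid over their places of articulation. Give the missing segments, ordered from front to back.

/t̪/, /ʈʼ/

Plain: /t/ (alveolar), /ʈ/ (retroflex), /c/ (palatal), /k/ (velar), /q/ (uvular).
Ejective: /t̪ʼ/ (dental), /tʼ/ (alveolar), /cʼ/ (palatal), /kʼ/ (velar), /qʼ/ (uvular).
Gaps, from front to back: dental lacks plain (/t̪/); retroflex lacks ejective (/ʈʼ/).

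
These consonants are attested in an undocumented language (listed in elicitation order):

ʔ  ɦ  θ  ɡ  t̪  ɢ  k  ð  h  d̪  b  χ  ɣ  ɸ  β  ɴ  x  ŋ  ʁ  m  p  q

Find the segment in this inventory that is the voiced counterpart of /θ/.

/ð/

/θ/ is a voiceless dental fricative.
The voiced counterpart is a voiced dental fricative — in this inventory, /ð/.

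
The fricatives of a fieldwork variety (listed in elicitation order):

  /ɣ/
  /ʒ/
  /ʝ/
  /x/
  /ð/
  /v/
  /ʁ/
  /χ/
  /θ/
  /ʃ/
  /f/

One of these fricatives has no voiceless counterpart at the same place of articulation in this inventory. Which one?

Labiodental: /f/ ~ /v/
Dental: /θ/ ~ /ð/
Postalveolar: /ʃ/ ~ /ʒ/
Velar: /x/ ~ /ɣ/
Uvular: /χ/ ~ /ʁ/
Palatal: only /ʝ/ (voiced); no voiceless partner.
So /ʝ/ is the unpaired segment.

/ʝ/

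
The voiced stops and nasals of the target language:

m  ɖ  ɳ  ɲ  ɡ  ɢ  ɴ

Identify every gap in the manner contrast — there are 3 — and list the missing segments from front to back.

Oral stop: /ɖ/ (retroflex), /ɡ/ (velar), /ɢ/ (uvular).
Nasal: /m/ (bilabial), /ɳ/ (retroflex), /ɲ/ (palatal), /ɴ/ (uvular).
Gaps, from front to back: bilabial lacks oral stop (/b/); palatal lacks oral stop (/ɟ/); velar lacks nasal (/ŋ/).

/b/, /ɟ/, /ŋ/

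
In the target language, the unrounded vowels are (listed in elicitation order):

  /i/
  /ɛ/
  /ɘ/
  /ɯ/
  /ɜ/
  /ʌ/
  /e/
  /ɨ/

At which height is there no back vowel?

Front: /i/ (high), /e/ (high-mid), /ɛ/ (low-mid).
Central: /ɨ/ (high), /ɘ/ (high-mid), /ɜ/ (low-mid).
Back: /ɯ/ (high), /ʌ/ (low-mid).
Every height has a back member except high-mid, where /ɤ/ would be expected.

high-mid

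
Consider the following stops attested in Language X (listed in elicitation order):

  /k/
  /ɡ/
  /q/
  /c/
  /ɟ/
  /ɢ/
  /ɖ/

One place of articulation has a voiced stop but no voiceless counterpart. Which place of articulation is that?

retroflex: voiceless —, voiced /ɖ/.
palatal: voiceless /c/, voiced /ɟ/.
velar: voiceless /k/, voiced /ɡ/.
uvular: voiceless /q/, voiced /ɢ/.
Every place of articulation has a voiceless member except retroflex, where /ʈ/ would be expected.

retroflex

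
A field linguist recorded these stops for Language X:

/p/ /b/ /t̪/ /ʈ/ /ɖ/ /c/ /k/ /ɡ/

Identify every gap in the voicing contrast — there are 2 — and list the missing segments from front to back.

bilabial: voiceless /p/, voiced /b/.
dental: voiceless /t̪/, voiced —.
retroflex: voiceless /ʈ/, voiced /ɖ/.
palatal: voiceless /c/, voiced —.
velar: voiceless /k/, voiced /ɡ/.
Gaps, from front to back: dental lacks voiced (/d̪/); palatal lacks voiced (/ɟ/).

/d̪/, /ɟ/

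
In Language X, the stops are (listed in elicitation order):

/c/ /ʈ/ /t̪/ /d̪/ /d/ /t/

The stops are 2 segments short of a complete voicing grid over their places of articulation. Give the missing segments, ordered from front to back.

place of articulation  voiceless  voiced  
dental            t̪        d̪      
alveolar          t         d       
retroflex         ʈ         —       
palatal           c         —       
Gaps, from front to back: retroflex lacks voiced (/ɖ/); palatal lacks voiced (/ɟ/).

/ɖ/, /ɟ/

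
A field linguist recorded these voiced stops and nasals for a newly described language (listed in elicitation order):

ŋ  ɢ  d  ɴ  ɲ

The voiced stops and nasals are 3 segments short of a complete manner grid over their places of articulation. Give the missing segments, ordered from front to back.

/n/, /ɟ/, /ɡ/

Oral stop: /d/ (alveolar), /ɢ/ (uvular).
Nasal: /ɲ/ (palatal), /ŋ/ (velar), /ɴ/ (uvular).
Gaps, from front to back: alveolar lacks nasal (/n/); palatal lacks oral stop (/ɟ/); velar lacks oral stop (/ɡ/).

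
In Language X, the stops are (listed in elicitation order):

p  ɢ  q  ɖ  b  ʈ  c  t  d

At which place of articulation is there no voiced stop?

palatal

place of articulation  voiceless  voiced  
bilabial          p         b       
alveolar          t         d       
retroflex         ʈ         ɖ       
palatal           c         —       
uvular            q         ɢ       
Every place of articulation has a voiced member except palatal, where /ɟ/ would be expected.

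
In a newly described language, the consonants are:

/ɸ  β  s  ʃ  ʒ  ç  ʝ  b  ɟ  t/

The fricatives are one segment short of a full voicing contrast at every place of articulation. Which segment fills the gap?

/z/

bilabial: voiceless /ɸ/, voiced /β/.
alveolar: voiceless /s/, voiced —.
postalveolar: voiceless /ʃ/, voiced /ʒ/.
palatal: voiceless /ç/, voiced /ʝ/.
The alveolar row has no voiced member, so the gap is the voiced alveolar fricative /z/.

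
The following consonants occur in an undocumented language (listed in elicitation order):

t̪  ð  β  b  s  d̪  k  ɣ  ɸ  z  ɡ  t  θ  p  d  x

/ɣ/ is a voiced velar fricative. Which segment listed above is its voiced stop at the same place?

/ɡ/

The voiced stop at the same place is a voiced velar stop — in this inventory, /ɡ/.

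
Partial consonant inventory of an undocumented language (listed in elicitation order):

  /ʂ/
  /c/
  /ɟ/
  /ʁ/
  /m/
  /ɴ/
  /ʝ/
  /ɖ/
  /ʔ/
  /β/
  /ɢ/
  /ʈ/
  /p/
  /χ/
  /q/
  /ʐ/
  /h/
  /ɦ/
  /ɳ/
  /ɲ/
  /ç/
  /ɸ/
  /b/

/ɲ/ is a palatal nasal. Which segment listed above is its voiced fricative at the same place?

The voiced fricative at the same place is a voiced palatal fricative — in this inventory, /ʝ/.

/ʝ/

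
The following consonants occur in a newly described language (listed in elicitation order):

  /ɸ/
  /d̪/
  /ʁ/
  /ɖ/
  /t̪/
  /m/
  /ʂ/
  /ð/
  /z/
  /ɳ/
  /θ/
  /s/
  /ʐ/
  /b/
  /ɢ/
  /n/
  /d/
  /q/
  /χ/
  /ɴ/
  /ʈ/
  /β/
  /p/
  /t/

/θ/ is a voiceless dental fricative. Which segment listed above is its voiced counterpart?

/ð/

The voiced counterpart is a voiced dental fricative — in this inventory, /ð/.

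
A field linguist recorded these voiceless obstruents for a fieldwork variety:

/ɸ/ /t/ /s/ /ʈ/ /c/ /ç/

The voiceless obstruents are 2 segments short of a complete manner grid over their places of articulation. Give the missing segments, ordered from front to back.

/p/, /ʂ/

bilabial: stop —, fricative /ɸ/.
alveolar: stop /t/, fricative /s/.
retroflex: stop /ʈ/, fricative —.
palatal: stop /c/, fricative /ç/.
Gaps, from front to back: bilabial lacks stop (/p/); retroflex lacks fricative (/ʂ/).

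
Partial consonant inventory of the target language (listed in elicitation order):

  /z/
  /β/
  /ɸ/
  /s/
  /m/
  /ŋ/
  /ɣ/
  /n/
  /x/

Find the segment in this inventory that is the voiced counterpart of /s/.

/s/ is a voiceless alveolar fricative.
The voiced counterpart is a voiced alveolar fricative — in this inventory, /z/.

/z/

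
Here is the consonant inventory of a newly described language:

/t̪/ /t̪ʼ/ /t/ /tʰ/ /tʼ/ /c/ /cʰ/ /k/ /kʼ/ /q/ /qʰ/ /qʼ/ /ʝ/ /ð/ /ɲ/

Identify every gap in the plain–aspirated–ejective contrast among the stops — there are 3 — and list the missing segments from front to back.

/t̪ʰ/, /cʼ/, /kʰ/

place of articulation  plain     aspirated  ejective
dental            t̪        —         t̪ʼ     
alveolar          t         tʰ        tʼ      
palatal           c         cʰ        —       
velar             k         —         kʼ      
uvular            q         qʰ        qʼ      
Gaps, from front to back: dental lacks aspirated (/t̪ʰ/); palatal lacks ejective (/cʼ/); velar lacks aspirated (/kʰ/).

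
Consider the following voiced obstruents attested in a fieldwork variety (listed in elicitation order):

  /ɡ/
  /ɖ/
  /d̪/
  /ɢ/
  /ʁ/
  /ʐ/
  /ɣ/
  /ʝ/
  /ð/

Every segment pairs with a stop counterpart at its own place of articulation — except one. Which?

/ʝ/

Dental: /d̪/ ~ /ð/
Retroflex: /ɖ/ ~ /ʐ/
Velar: /ɡ/ ~ /ɣ/
Uvular: /ɢ/ ~ /ʁ/
Palatal: only /ʝ/ (fricative); no stop partner.
So /ʝ/ is the unpaired segment.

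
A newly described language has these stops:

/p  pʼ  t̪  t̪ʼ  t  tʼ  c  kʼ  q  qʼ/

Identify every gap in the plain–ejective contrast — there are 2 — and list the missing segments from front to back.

/cʼ/, /k/

bilabial: plain /p/, ejective /pʼ/.
dental: plain /t̪/, ejective /t̪ʼ/.
alveolar: plain /t/, ejective /tʼ/.
palatal: plain /c/, ejective —.
velar: plain —, ejective /kʼ/.
uvular: plain /q/, ejective /qʼ/.
Gaps, from front to back: palatal lacks ejective (/cʼ/); velar lacks plain (/k/).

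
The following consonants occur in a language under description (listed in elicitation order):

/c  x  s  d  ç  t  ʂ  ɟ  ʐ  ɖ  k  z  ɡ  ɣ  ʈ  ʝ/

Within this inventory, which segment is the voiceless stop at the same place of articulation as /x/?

/x/ is a voiceless velar fricative.
The voiceless stop at the same place is a voiceless velar stop — in this inventory, /k/.

/k/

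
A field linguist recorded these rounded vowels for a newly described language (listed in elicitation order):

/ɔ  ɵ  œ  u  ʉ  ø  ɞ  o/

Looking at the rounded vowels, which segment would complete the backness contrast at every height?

high: front —, central /ʉ/, back /u/.
high-mid: front /ø/, central /ɵ/, back /o/.
low-mid: front /œ/, central /ɞ/, back /ɔ/.
The high row has no front member, so the gap is the high front rounded vowel /y/.

/y/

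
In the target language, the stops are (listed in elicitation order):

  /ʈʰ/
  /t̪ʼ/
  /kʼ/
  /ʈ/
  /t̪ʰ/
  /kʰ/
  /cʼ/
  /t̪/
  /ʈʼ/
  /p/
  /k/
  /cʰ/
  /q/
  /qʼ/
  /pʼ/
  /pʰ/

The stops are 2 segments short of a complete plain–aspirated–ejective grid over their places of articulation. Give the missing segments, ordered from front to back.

/c/, /qʰ/

Plain: /p/ (bilabial), /t̪/ (dental), /ʈ/ (retroflex), /k/ (velar), /q/ (uvular).
Aspirated: /pʰ/ (bilabial), /t̪ʰ/ (dental), /ʈʰ/ (retroflex), /cʰ/ (palatal), /kʰ/ (velar).
Ejective: /pʼ/ (bilabial), /t̪ʼ/ (dental), /ʈʼ/ (retroflex), /cʼ/ (palatal), /kʼ/ (velar), /qʼ/ (uvular).
Gaps, from front to back: palatal lacks plain (/c/); uvular lacks aspirated (/qʰ/).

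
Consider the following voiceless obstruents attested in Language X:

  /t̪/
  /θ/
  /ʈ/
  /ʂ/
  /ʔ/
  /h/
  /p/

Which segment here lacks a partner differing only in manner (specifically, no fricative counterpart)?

/p/

Dental: /t̪/ ~ /θ/
Retroflex: /ʈ/ ~ /ʂ/
Glottal: /ʔ/ ~ /h/
Bilabial: only /p/ (stop); no fricative partner.
So /p/ is the unpaired segment.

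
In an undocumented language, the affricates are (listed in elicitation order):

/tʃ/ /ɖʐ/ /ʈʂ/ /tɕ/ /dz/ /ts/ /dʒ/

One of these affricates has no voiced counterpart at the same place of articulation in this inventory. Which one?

Alveolar: /ts/ ~ /dz/
Postalveolar: /tʃ/ ~ /dʒ/
Retroflex: /ʈʂ/ ~ /ɖʐ/
Alveolo-palatal: only /tɕ/ (voiceless); no voiced partner.
So /tɕ/ is the unpaired segment.

/tɕ/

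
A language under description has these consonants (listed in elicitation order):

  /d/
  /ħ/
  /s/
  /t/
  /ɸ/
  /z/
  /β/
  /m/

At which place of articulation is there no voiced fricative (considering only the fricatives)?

pharyngeal

place of articulation  voiceless  voiced  
bilabial          ɸ         β       
alveolar          s         z       
pharyngeal        ħ         —       
Every place of articulation has a voiced member except pharyngeal, where /ʕ/ would be expected.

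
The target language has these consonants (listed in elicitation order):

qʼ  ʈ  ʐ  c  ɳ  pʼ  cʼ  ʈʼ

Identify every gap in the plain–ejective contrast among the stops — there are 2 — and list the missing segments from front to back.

/p/, /q/

bilabial: plain —, ejective /pʼ/.
retroflex: plain /ʈ/, ejective /ʈʼ/.
palatal: plain /c/, ejective /cʼ/.
uvular: plain —, ejective /qʼ/.
Gaps, from front to back: bilabial lacks plain (/p/); uvular lacks plain (/q/).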